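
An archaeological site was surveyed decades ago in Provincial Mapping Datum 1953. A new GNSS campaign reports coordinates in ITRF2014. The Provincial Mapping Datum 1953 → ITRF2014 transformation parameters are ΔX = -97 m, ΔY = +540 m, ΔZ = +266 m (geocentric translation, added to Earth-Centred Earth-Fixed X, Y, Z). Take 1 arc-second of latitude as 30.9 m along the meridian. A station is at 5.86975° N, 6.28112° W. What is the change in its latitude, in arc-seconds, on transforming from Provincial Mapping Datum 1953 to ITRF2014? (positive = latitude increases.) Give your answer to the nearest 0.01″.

Δφ = 9.08″

sin φ = 0.102267, cos φ = 0.994757, sin λ = -0.109407, cos λ = 0.993997.
North component: ΔN = −sin φ cos λ·ΔX − sin φ sin λ·ΔY + cos φ·ΔZ = −(0.102267)(0.993997)(-97) − (0.102267)(-0.109407)(540) + (0.994757)(266) = 280.51 m.
1° of latitude spans 3600 × 30.90 = 111240 m, so Δφ = 280.51 / 111240 × 3600 = 9.078″.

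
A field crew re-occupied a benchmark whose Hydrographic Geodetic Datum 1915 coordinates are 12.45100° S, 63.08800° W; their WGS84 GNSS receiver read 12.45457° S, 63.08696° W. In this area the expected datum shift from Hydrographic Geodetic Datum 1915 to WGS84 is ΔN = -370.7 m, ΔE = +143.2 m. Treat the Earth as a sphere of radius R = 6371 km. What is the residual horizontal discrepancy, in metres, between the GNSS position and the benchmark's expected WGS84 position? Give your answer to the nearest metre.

Observed coordinate differences: Δφ = -0.00357°, Δλ = +0.00104°.
Converting to metres (1° lat = 111195 m, cos φ = 0.976481): observed ΔN = -397.0 m, observed ΔE = 112.9 m.
Subtracting the expected shift leaves a residual of -397.0 − (-370.7) = -26.3 m north and 112.9 − (143.2) = -30.3 m east.
Residual distance = √((-26.3)² + (-30.3)²) = 40.1 m.

40 m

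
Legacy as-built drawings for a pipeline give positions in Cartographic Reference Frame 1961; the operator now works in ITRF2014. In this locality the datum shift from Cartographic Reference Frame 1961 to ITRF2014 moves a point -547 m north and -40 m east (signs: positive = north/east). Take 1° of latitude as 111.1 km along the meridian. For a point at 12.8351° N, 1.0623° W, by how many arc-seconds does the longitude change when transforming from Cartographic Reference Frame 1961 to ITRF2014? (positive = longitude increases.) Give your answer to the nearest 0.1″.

At latitude 12.8351°, cos φ = 0.975013.
1° of longitude at this latitude = 111.1 × cos φ = 108.32 km, so Δλ = -40.0 / 108324.0 = -0.0003693° = -1.329″.

Δλ = -1.3″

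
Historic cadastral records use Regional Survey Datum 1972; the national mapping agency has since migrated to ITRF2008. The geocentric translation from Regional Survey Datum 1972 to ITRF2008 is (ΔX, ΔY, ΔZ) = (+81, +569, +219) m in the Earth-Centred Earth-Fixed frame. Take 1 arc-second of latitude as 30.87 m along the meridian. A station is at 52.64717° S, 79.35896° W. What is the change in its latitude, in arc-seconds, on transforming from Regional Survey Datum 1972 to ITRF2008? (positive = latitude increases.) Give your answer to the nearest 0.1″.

Δφ = -9.7″

sin φ = -0.794914, cos φ = 0.606722, sin λ = -0.982803, cos λ = 0.184655.
North component: ΔN = −sin φ cos λ·ΔX − sin φ sin λ·ΔY + cos φ·ΔZ = −(-0.794914)(0.184655)(81) − (-0.794914)(-0.982803)(569) + (0.606722)(219) = -299.77 m.
1° of latitude spans 3600 × 30.87 = 111132 m, so Δφ = -299.77 / 111132 × 3600 = -9.711″.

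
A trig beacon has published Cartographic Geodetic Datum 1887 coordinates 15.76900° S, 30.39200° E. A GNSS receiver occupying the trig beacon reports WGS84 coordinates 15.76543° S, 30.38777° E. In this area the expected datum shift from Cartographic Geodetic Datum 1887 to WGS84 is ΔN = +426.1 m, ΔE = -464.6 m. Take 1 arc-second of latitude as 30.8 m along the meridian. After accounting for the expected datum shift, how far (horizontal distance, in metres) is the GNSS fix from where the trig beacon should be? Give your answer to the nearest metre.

Observed coordinate differences: Δφ = +0.00357°, Δλ = -0.00423°.
Converting to metres (1° lat = 110880 m, cos φ = 0.962365): observed ΔN = 395.8 m, observed ΔE = -451.4 m.
Subtracting the expected shift leaves a residual of 395.8 − (426.1) = -30.3 m north and -451.4 − (-464.6) = 13.2 m east.
Residual distance = √((-30.3)² + 13.2²) = 33.0 m.

33 m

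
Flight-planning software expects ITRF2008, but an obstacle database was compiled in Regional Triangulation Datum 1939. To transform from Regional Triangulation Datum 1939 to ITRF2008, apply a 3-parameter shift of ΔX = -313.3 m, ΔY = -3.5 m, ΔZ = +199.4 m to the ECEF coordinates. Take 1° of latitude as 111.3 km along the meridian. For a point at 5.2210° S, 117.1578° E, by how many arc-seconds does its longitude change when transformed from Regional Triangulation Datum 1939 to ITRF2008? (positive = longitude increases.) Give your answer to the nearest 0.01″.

Δλ = 9.11″

sin φ = -0.090998, cos φ = 0.995851, sin λ = 0.889753, cos λ = -0.456443.
East component: ΔE = −sin λ·ΔX + cos λ·ΔY = −(0.889753)(-313.3) + (-0.456443)(-3.5) = 280.36 m.
1° of latitude spans 111300 m; at latitude φ, 1° of longitude spans that × cos φ = 110838.2 m, so Δλ = 280.36 / 110838.2 × 3600 = 9.106″.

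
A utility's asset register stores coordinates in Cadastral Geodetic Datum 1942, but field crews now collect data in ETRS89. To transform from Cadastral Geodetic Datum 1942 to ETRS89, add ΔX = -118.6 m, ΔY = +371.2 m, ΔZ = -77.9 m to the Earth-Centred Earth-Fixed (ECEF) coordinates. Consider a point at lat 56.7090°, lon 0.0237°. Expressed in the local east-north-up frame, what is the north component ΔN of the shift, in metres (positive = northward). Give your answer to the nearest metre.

At φ = 56.7090°, λ = 0.0237°: sin φ = 0.835894, cos φ = 0.548892, sin λ = 0.000414, cos λ = 1.000000.
ΔN = −sin φ cos λ·ΔX − sin φ sin λ·ΔY + cos φ·ΔZ = −(0.835894)(1.000000)(-118.6) − (0.835894)(0.000414)(371.2) + (0.548892)(-77.9) = 56.25 m.

ΔN = 56 m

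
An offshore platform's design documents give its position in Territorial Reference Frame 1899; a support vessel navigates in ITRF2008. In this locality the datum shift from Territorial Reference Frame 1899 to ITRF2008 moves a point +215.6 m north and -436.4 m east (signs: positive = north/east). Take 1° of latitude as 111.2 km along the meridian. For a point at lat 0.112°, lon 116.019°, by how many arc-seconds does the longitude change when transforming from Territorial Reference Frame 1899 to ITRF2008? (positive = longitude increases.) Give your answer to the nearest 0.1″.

Δλ = -14.1″

At latitude 0.112°, cos φ = 0.999998.
1° of longitude at this latitude = 111.2 × cos φ = 111.20 km, so Δλ = -436.4 / 111199.8 = -0.0039245° = -14.128″.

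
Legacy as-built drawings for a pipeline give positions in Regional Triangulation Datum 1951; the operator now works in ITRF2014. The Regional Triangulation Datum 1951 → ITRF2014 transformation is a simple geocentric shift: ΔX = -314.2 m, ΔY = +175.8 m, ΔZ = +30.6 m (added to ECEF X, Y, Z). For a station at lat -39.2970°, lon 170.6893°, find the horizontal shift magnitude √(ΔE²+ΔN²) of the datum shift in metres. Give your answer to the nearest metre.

The local east axis at (φ, λ) is (−sin λ, cos λ, 0), so ΔE = −sin(170.6893°)·(-314.2) + cos(170.6893°)·175.8 = -122.65 m.
The local north axis is (−sin φ cos λ, −sin φ sin λ, cos φ), giving ΔN = 196.374 + 18.014 + 23.681 = 238.07 m.
Horizontal magnitude = √(ΔE² + ΔN²) = √((-122.65)² + 238.07²) = 267.80 m.

268 m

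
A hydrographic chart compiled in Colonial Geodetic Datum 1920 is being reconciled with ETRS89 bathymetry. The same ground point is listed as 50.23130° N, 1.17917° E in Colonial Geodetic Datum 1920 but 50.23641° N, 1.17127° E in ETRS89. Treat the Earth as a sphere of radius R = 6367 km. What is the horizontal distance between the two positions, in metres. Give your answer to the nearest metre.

Δφ = 50.23641° − 50.23130° = +0.00511°; Δλ = 1.17127° − 1.17917° = -0.00790°.
1° along a meridian = πR/180 = 111125 m.
ΔN = Δφ × 111125 = 567.8 m; ΔE = Δλ × 111125 × cos(50.23130°) = -0.00790 × 111125 × 0.639690 = -561.6 m.
Distance = √(ΔE² + ΔN²) = √((-561.6)² + 567.8²) = 798.6 m.

799 m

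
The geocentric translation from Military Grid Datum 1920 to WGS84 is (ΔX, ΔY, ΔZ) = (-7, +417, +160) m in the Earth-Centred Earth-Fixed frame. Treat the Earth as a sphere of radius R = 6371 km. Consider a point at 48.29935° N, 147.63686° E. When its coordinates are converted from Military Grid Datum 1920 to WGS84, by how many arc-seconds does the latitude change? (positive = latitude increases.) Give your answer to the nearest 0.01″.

Δφ = -2.09″

sin φ = 0.746631, cos φ = 0.665239, sin λ = 0.535284, cos λ = -0.844672.
North component: ΔN = −sin φ cos λ·ΔX − sin φ sin λ·ΔY + cos φ·ΔZ = −(0.746631)(-0.844672)(-7) − (0.746631)(0.535284)(417) + (0.665239)(160) = -64.63 m.
1° of latitude spans πR/180 = 111195 m, so Δφ = -64.63 / 111195 × 3600 = -2.093″.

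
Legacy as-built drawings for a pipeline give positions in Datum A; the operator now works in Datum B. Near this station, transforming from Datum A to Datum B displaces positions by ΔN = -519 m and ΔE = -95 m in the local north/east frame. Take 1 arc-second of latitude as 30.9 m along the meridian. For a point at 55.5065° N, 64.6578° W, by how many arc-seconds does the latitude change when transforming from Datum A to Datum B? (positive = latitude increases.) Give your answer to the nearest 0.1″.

Δφ = -16.8″

1″ of latitude = 30.90 m, so Δφ = -519.0 / 30.90 = -16.796″.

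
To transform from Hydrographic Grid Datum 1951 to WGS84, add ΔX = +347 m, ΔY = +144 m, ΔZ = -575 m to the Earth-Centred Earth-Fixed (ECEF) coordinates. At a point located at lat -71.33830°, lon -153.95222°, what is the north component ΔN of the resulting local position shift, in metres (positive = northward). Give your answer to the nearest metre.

ΔN = -539 m

At φ = -71.33830°, λ = -153.95222°: sin φ = -0.947424, cos φ = 0.319980, sin λ = -0.439121, cos λ = -0.898428.
ΔN = −sin φ cos λ·ΔX − sin φ sin λ·ΔY + cos φ·ΔZ = −(-0.947424)(-0.898428)(347) − (-0.947424)(-0.439121)(144) + (0.319980)(-575) = -539.26 m.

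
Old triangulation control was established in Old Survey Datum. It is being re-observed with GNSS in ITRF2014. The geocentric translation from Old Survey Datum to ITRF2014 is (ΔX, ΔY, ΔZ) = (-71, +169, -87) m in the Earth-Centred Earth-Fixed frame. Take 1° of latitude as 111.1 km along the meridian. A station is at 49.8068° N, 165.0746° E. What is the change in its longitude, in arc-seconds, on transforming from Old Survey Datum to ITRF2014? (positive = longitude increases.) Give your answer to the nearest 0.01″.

sin φ = 0.763873, cos φ = 0.645367, sin λ = 0.257561, cos λ = -0.966262.
East component: ΔE = −sin λ·ΔX + cos λ·ΔY = −(0.257561)(-71) + (-0.966262)(169) = -145.01 m.
1° of latitude spans 111100 m; at latitude φ, 1° of longitude spans that × cos φ = 71700.3 m, so Δλ = -145.01 / 71700.3 × 3600 = -7.281″.

Δλ = -7.28″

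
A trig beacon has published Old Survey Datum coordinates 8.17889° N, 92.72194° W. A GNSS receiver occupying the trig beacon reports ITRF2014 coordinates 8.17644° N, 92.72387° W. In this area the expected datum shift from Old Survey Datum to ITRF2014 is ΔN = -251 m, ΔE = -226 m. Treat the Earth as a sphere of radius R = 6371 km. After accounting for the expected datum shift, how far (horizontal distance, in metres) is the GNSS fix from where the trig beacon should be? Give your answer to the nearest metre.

Observed coordinate differences: Δφ = -0.00245°, Δλ = -0.00193°.
Converting to metres (1° lat = 111195 m, cos φ = 0.989829): observed ΔN = -272.4 m, observed ΔE = -212.4 m.
Subtracting the expected shift leaves a residual of -272.4 − (-251) = -21.4 m north and -212.4 − (-226) = 13.6 m east.
Residual distance = √((-21.4)² + 13.6²) = 25.4 m.

25 m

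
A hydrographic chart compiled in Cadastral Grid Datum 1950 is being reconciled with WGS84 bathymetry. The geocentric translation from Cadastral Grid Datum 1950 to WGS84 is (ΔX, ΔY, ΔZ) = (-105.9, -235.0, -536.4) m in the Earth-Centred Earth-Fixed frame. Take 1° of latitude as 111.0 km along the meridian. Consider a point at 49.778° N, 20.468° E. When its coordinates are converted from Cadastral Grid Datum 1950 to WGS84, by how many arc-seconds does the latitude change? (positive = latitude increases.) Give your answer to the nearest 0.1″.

sin φ = 0.763548, cos φ = 0.645751, sin λ = 0.349684, cos λ = 0.936868.
North component: ΔN = −sin φ cos λ·ΔX − sin φ sin λ·ΔY + cos φ·ΔZ = −(0.763548)(0.936868)(-105.9) − (0.763548)(0.349684)(-235.0) + (0.645751)(-536.4) = -207.88 m.
1° of latitude spans 111000 m, so Δφ = -207.88 / 111000 × 3600 = -6.742″.

Δφ = -6.7″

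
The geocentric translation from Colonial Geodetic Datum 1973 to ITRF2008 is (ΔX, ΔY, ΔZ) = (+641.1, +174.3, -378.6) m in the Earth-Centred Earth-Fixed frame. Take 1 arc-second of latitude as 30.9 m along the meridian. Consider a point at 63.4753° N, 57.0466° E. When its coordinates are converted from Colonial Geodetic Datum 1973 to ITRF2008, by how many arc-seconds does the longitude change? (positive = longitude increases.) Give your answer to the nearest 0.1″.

sin φ = 0.894742, cos φ = 0.446584, sin λ = 0.839113, cos λ = 0.543957.
East component: ΔE = −sin λ·ΔX + cos λ·ΔY = −(0.839113)(641.1) + (0.543957)(174.3) = -443.14 m.
1° of latitude spans 3600 × 30.90 = 111240 m; at latitude φ, 1° of longitude spans that × cos φ = 49678.0 m, so Δλ = -443.14 / 49678.0 × 3600 = -32.113″.

Δλ = -32.1″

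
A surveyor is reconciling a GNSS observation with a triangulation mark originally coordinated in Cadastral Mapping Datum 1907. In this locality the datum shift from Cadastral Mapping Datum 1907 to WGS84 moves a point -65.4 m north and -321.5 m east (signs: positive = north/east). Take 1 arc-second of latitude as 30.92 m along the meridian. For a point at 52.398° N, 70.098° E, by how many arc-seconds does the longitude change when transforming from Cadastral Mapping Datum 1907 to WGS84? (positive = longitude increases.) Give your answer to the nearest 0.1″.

At latitude 52.398°, cos φ = 0.610173.
1″ of longitude at this latitude = 30.92 × cos φ = 18.8665 m, so Δλ = -321.5 / 18.8665 = -17.041″.

Δλ = -17.0″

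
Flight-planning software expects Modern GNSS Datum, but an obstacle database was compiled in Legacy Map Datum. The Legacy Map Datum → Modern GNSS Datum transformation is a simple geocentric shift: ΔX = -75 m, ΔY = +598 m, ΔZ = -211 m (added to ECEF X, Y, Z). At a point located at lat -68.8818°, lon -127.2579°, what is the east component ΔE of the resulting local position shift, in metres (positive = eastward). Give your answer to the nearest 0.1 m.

The local east axis at (φ, λ) is (−sin λ, cos λ, 0), so ΔE = −sin(-127.2579°)·(-75) + cos(-127.2579°)·598 = -421.73 m.

ΔE = -421.7 m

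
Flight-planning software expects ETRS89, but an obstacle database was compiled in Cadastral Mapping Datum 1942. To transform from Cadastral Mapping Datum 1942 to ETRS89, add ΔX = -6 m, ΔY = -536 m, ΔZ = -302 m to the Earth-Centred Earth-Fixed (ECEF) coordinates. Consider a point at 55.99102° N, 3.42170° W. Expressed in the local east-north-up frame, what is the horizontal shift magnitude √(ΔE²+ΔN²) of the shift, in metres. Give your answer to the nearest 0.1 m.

568.3 m

The local east axis at (φ, λ) is (−sin λ, cos λ, 0), so ΔE = −sin(-3.42170°)·(-6) + cos(-3.42170°)·(-536) = -535.40 m.
The local north axis is (−sin φ cos λ, −sin φ sin λ, cos φ), giving ΔN = 4.965 − 26.519 − 168.915 = -190.47 m.
Horizontal magnitude = √(ΔE² + ΔN²) = √((-535.40)² + (-190.47)²) = 568.27 m.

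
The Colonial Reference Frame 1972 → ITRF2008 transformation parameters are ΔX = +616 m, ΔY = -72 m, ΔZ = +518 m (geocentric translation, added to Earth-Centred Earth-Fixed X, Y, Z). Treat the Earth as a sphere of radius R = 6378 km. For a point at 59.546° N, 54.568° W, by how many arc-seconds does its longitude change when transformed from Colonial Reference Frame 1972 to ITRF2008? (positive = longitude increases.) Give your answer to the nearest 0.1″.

Δλ = 29.4″

sin φ = 0.862036, cos φ = 0.506846, sin λ = -0.814804, cos λ = 0.579736.
East component: ΔE = −sin λ·ΔX + cos λ·ΔY = −(-0.814804)(616) + (0.579736)(-72) = 460.18 m.
1° of latitude spans πR/180 = 111317 m; at latitude φ, 1° of longitude spans that × cos φ = 56420.7 m, so Δλ = 460.18 / 56420.7 × 3600 = 29.362″.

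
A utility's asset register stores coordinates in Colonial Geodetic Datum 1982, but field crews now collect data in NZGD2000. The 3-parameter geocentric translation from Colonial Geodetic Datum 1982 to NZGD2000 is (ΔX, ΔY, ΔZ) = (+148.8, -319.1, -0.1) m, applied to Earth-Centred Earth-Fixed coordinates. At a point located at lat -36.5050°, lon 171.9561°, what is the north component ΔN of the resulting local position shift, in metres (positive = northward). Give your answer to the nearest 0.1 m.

At φ = -36.5050°, λ = 171.9561°: sin φ = -0.594893, cos φ = 0.803805, sin λ = 0.139932, cos λ = -0.990161.
ΔN = −sin φ cos λ·ΔX − sin φ sin λ·ΔY + cos φ·ΔZ = −(-0.594893)(-0.990161)(148.8) − (-0.594893)(0.139932)(-319.1) + (0.803805)(-0.1) = -114.29 m.

ΔN = -114.3 m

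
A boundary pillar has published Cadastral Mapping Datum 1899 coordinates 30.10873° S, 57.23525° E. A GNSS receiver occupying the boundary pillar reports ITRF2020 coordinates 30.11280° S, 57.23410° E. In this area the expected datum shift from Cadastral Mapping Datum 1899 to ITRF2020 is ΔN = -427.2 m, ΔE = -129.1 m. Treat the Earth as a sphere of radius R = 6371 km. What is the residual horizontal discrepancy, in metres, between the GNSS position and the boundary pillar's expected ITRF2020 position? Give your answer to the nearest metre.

Observed coordinate differences: Δφ = -0.00407°, Δλ = -0.00115°.
Converting to metres (1° lat = 111195 m, cos φ = 0.865075): observed ΔN = -452.6 m, observed ΔE = -110.6 m.
Subtracting the expected shift leaves a residual of -452.6 − (-427.2) = -25.4 m north and -110.6 − (-129.1) = 18.5 m east.
Residual distance = √((-25.4)² + 18.5²) = 31.4 m.

31 m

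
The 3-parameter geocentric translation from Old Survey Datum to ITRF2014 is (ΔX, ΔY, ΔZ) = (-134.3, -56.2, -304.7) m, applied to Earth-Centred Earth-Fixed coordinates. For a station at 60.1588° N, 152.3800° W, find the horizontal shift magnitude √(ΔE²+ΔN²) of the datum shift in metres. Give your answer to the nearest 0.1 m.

277.7 m

The local east axis at (φ, λ) is (−sin λ, cos λ, 0), so ΔE = −sin(-152.3800°)·(-134.3) + cos(-152.3800°)·(-56.2) = -12.47 m.
The local north axis is (−sin φ cos λ, −sin φ sin λ, cos φ), giving ΔN = -103.218 − 22.600 − 151.618 = -277.44 m.
Horizontal magnitude = √(ΔE² + ΔN²) = √((-12.47)² + (-277.44)²) = 277.72 m.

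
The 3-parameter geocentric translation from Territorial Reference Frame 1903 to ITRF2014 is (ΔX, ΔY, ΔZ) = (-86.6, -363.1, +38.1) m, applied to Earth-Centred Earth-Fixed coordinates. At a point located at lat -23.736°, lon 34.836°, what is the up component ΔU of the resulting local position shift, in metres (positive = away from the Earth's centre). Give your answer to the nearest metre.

ΔU = -270 m

At φ = -23.736°, λ = 34.836°: sin φ = -0.402523, cos φ = 0.915410, sin λ = 0.571229, cos λ = 0.820790.
ΔU = cos φ cos λ·ΔX + cos φ sin λ·ΔY + sin φ·ΔZ = (0.915410)(0.820790)(-86.6) + (0.915410)(0.571229)(-363.1) + (-0.402523)(38.1) = -270.27 m.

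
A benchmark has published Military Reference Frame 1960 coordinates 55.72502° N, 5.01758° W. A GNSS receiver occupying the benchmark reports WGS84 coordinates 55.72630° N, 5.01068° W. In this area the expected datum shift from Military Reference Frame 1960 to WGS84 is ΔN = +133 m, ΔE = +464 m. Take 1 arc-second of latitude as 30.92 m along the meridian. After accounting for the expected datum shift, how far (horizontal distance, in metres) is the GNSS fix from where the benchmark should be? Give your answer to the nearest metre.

33 m

Observed coordinate differences: Δφ = +0.00128°, Δλ = +0.00690°.
Converting to metres (1° lat = 111312 m, cos φ = 0.563165): observed ΔN = 142.5 m, observed ΔE = 432.5 m.
Subtracting the expected shift leaves a residual of 142.5 − (133) = 9.5 m north and 432.5 − (464) = -31.5 m east.
Residual distance = √(9.5² + (-31.5)²) = 32.9 m.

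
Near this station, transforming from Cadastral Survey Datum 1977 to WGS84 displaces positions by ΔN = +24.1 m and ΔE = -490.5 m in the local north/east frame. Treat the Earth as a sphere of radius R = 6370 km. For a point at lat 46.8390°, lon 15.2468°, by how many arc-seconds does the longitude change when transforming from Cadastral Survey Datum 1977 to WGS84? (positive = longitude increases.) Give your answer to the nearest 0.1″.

At latitude 46.8390°, cos φ = 0.684051.
One radian of longitude at latitude φ spans R cos φ, so Δλ = ΔE / (R cos φ) = -490.5 / (6370000 × 0.684051) = -1.1257e-04 rad = -23.219″.

Δλ = -23.2″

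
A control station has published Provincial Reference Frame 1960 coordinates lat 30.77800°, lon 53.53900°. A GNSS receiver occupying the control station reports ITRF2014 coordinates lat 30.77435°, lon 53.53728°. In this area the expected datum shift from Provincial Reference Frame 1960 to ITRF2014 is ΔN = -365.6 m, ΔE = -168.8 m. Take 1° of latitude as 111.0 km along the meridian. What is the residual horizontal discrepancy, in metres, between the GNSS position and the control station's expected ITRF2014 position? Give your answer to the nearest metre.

40 m

Observed coordinate differences: Δφ = -0.00365°, Δλ = -0.00172°.
Converting to metres (1° lat = 111000 m, cos φ = 0.859156): observed ΔN = -405.2 m, observed ΔE = -164.0 m.
Subtracting the expected shift leaves a residual of -405.2 − (-365.6) = -39.6 m north and -164.0 − (-168.8) = 4.8 m east.
Residual distance = √((-39.6)² + 4.8²) = 39.8 m.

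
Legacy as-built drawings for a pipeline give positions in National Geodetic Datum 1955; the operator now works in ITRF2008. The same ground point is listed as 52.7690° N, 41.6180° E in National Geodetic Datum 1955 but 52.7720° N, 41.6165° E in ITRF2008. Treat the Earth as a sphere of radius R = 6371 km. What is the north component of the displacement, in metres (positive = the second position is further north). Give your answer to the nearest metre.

Δφ = 52.7720° − 52.7690° = +0.0030°; Δλ = 41.6165° − 41.6180° = -0.0015°.
1° along a meridian = πR/180 = 111195 m.
ΔN = Δφ × 111195 = 333.6 m; ΔE = Δλ × 111195 × cos(52.7690°) = -0.0015 × 111195 × 0.605030 = -100.9 m.

ΔN = 334 m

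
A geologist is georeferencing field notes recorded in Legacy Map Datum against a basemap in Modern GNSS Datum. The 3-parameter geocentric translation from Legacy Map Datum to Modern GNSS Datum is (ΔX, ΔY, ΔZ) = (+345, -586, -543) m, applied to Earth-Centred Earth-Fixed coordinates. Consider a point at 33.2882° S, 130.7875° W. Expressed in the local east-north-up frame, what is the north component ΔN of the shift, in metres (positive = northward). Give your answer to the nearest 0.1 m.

At φ = -33.2882°, λ = -130.7875°: sin φ = -0.548851, cos φ = 0.835920, sin λ = -0.757138, cos λ = -0.653255.
ΔN = −sin φ cos λ·ΔX − sin φ sin λ·ΔY + cos φ·ΔZ = −(-0.548851)(-0.653255)(345) − (-0.548851)(-0.757138)(-586) + (0.835920)(-543) = -334.09 m.

ΔN = -334.1 m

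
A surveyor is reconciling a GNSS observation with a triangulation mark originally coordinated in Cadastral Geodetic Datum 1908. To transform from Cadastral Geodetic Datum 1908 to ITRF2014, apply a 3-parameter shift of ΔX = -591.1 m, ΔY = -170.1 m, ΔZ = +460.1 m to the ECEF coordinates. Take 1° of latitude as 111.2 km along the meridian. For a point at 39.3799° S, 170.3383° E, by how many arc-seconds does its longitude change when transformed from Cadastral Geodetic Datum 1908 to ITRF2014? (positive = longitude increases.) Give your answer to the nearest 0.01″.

sin φ = -0.634459, cos φ = 0.772956, sin λ = 0.167830, cos λ = -0.985816.
East component: ΔE = −sin λ·ΔX + cos λ·ΔY = −(0.167830)(-591.1) + (-0.985816)(-170.1) = 266.89 m.
1° of latitude spans 111200 m; at latitude φ, 1° of longitude spans that × cos φ = 85952.7 m, so Δλ = 266.89 / 85952.7 × 3600 = 11.178″.

Δλ = 11.18″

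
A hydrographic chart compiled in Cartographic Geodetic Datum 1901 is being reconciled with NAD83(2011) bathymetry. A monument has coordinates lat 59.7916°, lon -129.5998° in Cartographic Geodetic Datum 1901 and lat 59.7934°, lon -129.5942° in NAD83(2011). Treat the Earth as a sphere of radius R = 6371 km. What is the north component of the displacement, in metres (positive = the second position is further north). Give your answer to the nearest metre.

ΔN = 200 m

Δφ = 59.7934° − 59.7916° = +0.0018°; Δλ = -129.5942° − -129.5998° = +0.0056°.
1° along a meridian = πR/180 = 111195 m.
ΔN = Δφ × 111195 = 200.2 m; ΔE = Δλ × 111195 × cos(59.7916°) = +0.0056 × 111195 × 0.503147 = 313.3 m.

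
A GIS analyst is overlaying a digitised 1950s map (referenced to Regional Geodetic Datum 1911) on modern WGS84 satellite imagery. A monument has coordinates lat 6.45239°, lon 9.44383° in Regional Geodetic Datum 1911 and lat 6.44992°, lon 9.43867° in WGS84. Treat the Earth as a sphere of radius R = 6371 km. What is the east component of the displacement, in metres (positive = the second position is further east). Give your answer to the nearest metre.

Δφ = 6.44992° − 6.45239° = -0.00247°; Δλ = 9.43867° − 9.44383° = -0.00516°.
1° along a meridian = πR/180 = 111195 m.
ΔN = Δφ × 111195 = -274.7 m; ΔE = Δλ × 111195 × cos(6.45239°) = -0.00516 × 111195 × 0.993666 = -570.1 m.

ΔE = -570 m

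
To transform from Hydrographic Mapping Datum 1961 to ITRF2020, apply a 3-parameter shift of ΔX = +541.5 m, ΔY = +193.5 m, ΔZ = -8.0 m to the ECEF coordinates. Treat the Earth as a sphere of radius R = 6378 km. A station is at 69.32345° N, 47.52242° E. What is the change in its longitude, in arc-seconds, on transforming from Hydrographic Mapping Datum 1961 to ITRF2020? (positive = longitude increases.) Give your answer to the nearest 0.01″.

sin φ = 0.935589, cos φ = 0.353092, sin λ = 0.737542, cos λ = 0.675302.
East component: ΔE = −sin λ·ΔX + cos λ·ΔY = −(0.737542)(541.5) + (0.675302)(193.5) = -268.71 m.
1° of latitude spans πR/180 = 111317 m; at latitude φ, 1° of longitude spans that × cos φ = 39305.2 m, so Δλ = -268.71 / 39305.2 × 3600 = -24.611″.

Δλ = -24.61″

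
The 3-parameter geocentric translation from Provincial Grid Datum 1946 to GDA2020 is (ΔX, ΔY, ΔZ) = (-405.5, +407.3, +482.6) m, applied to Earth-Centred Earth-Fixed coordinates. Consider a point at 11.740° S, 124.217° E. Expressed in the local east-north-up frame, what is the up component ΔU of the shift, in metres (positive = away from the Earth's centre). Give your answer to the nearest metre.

The local up (radial) axis is (cos φ cos λ, cos φ sin λ, sin φ), giving ΔU = 223.254 + 329.756 − 98.195 = 454.82 m.

ΔU = 455 m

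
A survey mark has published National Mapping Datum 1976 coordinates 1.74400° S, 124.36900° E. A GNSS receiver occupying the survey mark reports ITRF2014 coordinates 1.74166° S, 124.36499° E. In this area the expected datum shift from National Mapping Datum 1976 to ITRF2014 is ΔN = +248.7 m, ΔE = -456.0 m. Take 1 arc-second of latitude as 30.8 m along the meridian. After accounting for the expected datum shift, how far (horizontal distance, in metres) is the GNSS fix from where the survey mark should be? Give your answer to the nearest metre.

Observed coordinate differences: Δφ = +0.00234°, Δλ = -0.00401°.
Converting to metres (1° lat = 110880 m, cos φ = 0.999537): observed ΔN = 259.5 m, observed ΔE = -444.4 m.
Subtracting the expected shift leaves a residual of 259.5 − (248.7) = 10.8 m north and -444.4 − (-456.0) = 11.6 m east.
Residual distance = √(10.8² + 11.6²) = 15.8 m.

16 m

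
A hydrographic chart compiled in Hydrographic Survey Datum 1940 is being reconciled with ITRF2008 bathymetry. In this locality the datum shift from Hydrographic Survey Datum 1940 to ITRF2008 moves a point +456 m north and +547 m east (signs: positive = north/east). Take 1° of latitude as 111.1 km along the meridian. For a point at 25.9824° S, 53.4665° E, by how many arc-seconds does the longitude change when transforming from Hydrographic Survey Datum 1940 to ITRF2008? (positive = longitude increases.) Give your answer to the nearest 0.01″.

At latitude -25.9824°, cos φ = 0.898929.
1° of longitude at this latitude = 111.1 × cos φ = 99.87 km, so Δλ = 547.0 / 99871.0 = 0.0054771° = 19.717″.

Δλ = 19.72″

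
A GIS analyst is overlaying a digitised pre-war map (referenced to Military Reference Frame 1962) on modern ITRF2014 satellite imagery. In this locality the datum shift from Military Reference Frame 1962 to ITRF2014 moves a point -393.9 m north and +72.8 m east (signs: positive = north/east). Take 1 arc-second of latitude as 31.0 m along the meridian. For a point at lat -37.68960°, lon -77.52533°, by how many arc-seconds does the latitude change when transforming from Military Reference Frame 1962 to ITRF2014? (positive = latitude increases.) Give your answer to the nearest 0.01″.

1″ of latitude = 31.00 m, so Δφ = -393.9 / 31.00 = -12.706″.

Δφ = -12.71″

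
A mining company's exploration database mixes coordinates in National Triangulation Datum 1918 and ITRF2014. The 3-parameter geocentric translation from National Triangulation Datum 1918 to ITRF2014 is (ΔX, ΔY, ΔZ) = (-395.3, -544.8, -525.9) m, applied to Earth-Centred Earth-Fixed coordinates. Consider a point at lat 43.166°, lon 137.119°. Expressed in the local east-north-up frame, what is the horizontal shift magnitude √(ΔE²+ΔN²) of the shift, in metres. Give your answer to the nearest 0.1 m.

744.4 m

The local east axis at (φ, λ) is (−sin λ, cos λ, 0), so ΔE = −sin(137.119°)·(-395.3) + cos(137.119°)·(-544.8) = 668.21 m.
The local north axis is (−sin φ cos λ, −sin φ sin λ, cos φ), giving ΔN = -198.163 + 253.618 − 383.578 = -328.12 m.
Horizontal magnitude = √(ΔE² + ΔN²) = √(668.21² + (-328.12)²) = 744.42 m.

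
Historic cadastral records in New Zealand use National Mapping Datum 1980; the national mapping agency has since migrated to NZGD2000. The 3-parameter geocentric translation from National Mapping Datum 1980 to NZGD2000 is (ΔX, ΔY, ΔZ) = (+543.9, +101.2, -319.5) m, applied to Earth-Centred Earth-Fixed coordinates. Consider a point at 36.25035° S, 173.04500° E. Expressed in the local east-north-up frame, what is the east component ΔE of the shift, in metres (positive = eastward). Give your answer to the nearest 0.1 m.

The local east axis at (φ, λ) is (−sin λ, cos λ, 0), so ΔE = −sin(173.04500°)·543.9 + cos(173.04500°)·101.2 = -166.32 m.

ΔE = -166.3 m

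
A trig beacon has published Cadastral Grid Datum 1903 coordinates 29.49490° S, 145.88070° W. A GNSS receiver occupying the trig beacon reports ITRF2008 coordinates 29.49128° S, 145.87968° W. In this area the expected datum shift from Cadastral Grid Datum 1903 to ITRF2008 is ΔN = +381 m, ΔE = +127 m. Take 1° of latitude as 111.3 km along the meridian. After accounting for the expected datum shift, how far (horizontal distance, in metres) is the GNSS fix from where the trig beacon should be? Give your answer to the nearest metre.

36 m

Observed coordinate differences: Δφ = +0.00362°, Δλ = +0.00102°.
Converting to metres (1° lat = 111300 m, cos φ = 0.870400): observed ΔN = 402.9 m, observed ΔE = 98.8 m.
Subtracting the expected shift leaves a residual of 402.9 − (381) = 21.9 m north and 98.8 − (127) = -28.2 m east.
Residual distance = √(21.9² + (-28.2)²) = 35.7 m.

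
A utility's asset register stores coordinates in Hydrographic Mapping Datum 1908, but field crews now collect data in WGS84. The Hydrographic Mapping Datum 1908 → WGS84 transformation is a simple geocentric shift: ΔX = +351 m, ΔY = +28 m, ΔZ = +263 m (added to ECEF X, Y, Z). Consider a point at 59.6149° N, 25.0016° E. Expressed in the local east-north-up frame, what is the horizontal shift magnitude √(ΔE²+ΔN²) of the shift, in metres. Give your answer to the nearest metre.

At φ = 59.6149°, λ = 25.0016°: sin φ = 0.862645, cos φ = 0.505809, sin λ = 0.422644, cos λ = 0.906296.
ΔE = −sin λ·ΔX + cos λ·ΔY = −(0.422644)·(351) + (0.906296)·(28) = -122.97 m.
ΔN = −sin φ cos λ·ΔX − sin φ sin λ·ΔY + cos φ·ΔZ = −(0.862645)(0.906296)(351) − (0.862645)(0.422644)(28) + (0.505809)(263) = -151.60 m.
Horizontal magnitude = √(ΔE² + ΔN²) = √((-122.97)² + (-151.60)²) = 195.20 m.

195 m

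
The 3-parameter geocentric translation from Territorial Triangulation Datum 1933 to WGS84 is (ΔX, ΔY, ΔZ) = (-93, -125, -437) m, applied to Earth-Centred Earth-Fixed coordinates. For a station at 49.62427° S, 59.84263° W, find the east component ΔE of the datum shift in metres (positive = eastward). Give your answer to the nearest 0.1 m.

The local east axis at (φ, λ) is (−sin λ, cos λ, 0), so ΔE = −sin(-59.84263°)·(-93) + cos(-59.84263°)·(-125) = -143.21 m.

ΔE = -143.2 m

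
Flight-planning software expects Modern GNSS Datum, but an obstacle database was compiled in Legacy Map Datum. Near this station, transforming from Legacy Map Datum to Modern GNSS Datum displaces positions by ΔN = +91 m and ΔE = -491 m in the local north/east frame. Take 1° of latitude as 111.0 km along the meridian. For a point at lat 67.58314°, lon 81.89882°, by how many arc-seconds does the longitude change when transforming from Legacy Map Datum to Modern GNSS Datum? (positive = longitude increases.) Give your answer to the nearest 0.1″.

At latitude 67.58314°, cos φ = 0.381342.
1° of longitude at this latitude = 111.0 × cos φ = 42.33 km, so Δλ = -491.0 / 42329.0 = -0.0115996° = -41.759″.

Δλ = -41.8″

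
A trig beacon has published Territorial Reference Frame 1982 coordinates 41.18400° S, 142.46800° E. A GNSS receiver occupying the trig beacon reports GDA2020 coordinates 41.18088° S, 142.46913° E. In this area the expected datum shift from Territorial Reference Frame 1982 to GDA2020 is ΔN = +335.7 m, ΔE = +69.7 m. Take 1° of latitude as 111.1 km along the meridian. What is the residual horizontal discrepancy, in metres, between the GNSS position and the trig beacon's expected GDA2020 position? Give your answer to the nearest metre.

Observed coordinate differences: Δφ = +0.00312°, Δλ = +0.00113°.
Converting to metres (1° lat = 111100 m, cos φ = 0.752599): observed ΔN = 346.6 m, observed ΔE = 94.5 m.
Subtracting the expected shift leaves a residual of 346.6 − (335.7) = 10.9 m north and 94.5 − (69.7) = 24.8 m east.
Residual distance = √(10.9² + 24.8²) = 27.1 m.

27 m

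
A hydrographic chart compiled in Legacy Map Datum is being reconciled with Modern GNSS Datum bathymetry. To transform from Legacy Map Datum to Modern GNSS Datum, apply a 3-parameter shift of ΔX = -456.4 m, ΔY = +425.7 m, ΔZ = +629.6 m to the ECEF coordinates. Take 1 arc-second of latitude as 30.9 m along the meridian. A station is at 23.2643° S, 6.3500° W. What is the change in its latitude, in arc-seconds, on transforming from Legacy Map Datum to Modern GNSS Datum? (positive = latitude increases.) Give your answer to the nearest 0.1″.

sin φ = -0.394973, cos φ = 0.918693, sin λ = -0.110602, cos λ = 0.993865.
North component: ΔN = −sin φ cos λ·ΔX − sin φ sin λ·ΔY + cos φ·ΔZ = −(-0.394973)(0.993865)(-456.4) − (-0.394973)(-0.110602)(425.7) + (0.918693)(629.6) = 380.65 m.
1° of latitude spans 3600 × 30.90 = 111240 m, so Δφ = 380.65 / 111240 × 3600 = 12.319″.

Δφ = 12.3″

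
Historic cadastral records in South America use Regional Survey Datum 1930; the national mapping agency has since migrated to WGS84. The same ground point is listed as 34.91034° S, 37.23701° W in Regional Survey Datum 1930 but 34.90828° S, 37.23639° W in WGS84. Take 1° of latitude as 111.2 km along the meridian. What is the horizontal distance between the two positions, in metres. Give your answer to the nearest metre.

Δφ = -34.90828° − -34.91034° = +0.00206°; Δλ = -37.23639° − -37.23701° = +0.00062°.
ΔN = Δφ × 111200 = 229.1 m; ΔE = Δλ × 111200 × cos(-34.91034°) = +0.00062 × 111200 × 0.820049 = 56.5 m.
Distance = √(ΔE² + ΔN²) = √(56.5² + 229.1²) = 235.9 m.

236 m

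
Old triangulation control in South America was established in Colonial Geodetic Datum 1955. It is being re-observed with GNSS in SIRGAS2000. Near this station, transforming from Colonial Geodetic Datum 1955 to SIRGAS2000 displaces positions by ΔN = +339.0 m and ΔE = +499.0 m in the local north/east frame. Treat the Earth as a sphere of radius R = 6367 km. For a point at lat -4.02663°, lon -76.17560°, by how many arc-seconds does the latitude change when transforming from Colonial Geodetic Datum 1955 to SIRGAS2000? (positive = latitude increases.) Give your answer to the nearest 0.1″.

Δφ = 11.0″

On a sphere of radius R, 1 rad of latitude = R, so Δφ = ΔN / R = 339.0 / 6367000 = 5.3243e-05 rad = 10.982″.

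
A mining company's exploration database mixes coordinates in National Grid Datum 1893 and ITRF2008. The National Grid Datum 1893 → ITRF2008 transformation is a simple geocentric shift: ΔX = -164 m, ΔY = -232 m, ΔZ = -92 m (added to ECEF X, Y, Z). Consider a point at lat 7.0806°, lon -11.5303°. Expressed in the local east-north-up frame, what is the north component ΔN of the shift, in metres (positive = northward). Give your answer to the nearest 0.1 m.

ΔN = -77.2 m

The local north axis is (−sin φ cos λ, −sin φ sin λ, cos φ), giving ΔN = 19.808 − 5.716 − 91.298 = -77.21 m.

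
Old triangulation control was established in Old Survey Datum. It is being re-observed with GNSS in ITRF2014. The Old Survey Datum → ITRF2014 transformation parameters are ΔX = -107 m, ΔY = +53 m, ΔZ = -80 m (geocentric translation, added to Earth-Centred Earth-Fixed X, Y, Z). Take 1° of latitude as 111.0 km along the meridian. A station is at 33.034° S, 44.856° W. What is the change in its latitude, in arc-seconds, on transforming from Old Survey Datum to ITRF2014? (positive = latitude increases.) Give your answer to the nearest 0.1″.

Δφ = -4.2″

sin φ = -0.545137, cos φ = 0.838347, sin λ = -0.705327, cos λ = 0.708882.
North component: ΔN = −sin φ cos λ·ΔX − sin φ sin λ·ΔY + cos φ·ΔZ = −(-0.545137)(0.708882)(-107) − (-0.545137)(-0.705327)(53) + (0.838347)(-80) = -128.80 m.
1° of latitude spans 111000 m, so Δφ = -128.80 / 111000 × 3600 = -4.177″.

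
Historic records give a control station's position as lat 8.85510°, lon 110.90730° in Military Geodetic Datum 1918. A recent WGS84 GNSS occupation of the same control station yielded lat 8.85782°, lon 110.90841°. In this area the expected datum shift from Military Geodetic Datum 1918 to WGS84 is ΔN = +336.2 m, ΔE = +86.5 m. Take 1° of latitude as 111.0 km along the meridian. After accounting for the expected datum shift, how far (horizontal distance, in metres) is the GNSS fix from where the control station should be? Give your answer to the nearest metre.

49 m

Observed coordinate differences: Δφ = +0.00272°, Δλ = +0.00111°.
Converting to metres (1° lat = 111000 m, cos φ = 0.988081): observed ΔN = 301.9 m, observed ΔE = 121.7 m.
Subtracting the expected shift leaves a residual of 301.9 − (336.2) = -34.3 m north and 121.7 − (86.5) = 35.2 m east.
Residual distance = √((-34.3)² + 35.2²) = 49.2 m.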